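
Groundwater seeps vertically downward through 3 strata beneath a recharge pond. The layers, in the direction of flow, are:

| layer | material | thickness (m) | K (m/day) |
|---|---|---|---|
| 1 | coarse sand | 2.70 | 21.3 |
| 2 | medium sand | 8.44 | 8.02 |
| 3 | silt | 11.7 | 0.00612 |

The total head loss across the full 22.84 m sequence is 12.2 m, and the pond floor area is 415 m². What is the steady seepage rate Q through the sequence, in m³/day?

2.65

Flow is perpendicular to layering, so the layers act in series and the equivalent K is the thickness-weighted harmonic mean.
Total thickness L = 2.70 + 8.44 + 11.7 = 22.84 m.
Σ(b_i/K_i) = 2.70/21.3 + 8.44/8.02 + 11.7/0.00612 = 1913 d.
K_eq = L / Σ(b_i/K_i) = 22.84 / 1913 = 0.01194 m/day.
Q = K_eq · A · (Δh/L) = 0.01194 × 415 × (12.2/22.84) = 2.647 m³/day.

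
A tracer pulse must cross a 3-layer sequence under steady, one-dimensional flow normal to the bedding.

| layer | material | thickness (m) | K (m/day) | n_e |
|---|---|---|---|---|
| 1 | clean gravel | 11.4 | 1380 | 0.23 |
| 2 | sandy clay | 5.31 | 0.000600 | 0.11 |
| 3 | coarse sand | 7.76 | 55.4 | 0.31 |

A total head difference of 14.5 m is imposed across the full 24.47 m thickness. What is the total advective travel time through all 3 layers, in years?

With flow normal to the layers, continuity requires the same specific discharge q through every layer.
Σ(b_i/K_i) = 11.4/1380 + 5.31/0.000600 + 7.76/55.4 = 8850 d.
q = Δh / Σ(b_i/K_i) = 14.5 / 8850 = 0.001638 m/day.
In each layer the seepage velocity is v_i = q/n_i, so the layer transit time is t_i = b_i·n_i / q:
  layer 1 (clean gravel): t_1 = 11.4 × 0.23 / 0.001638 = 1600 d
  layer 2 (sandy clay): t_2 = 5.31 × 0.11 / 0.001638 = 356.5 d
  layer 3 (coarse sand): t_3 = 7.76 × 0.31 / 0.001638 = 1468 d
Total t = Σ t_i = 3425 days = 9.377 years.

9.38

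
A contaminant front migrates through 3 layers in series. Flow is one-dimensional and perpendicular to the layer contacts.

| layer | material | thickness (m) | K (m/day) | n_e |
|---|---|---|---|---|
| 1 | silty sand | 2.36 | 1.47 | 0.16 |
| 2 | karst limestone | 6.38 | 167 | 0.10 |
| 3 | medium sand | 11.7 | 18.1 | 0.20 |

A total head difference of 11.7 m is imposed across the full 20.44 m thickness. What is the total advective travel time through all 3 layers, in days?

With flow normal to the layers, continuity requires the same specific discharge q through every layer.
Σ(b_i/K_i) = 2.36/1.47 + 6.38/167 + 11.7/18.1 = 2.290 d.
q = Δh / Σ(b_i/K_i) = 11.7 / 2.290 = 5.109 m/day.
In each layer the seepage velocity is v_i = q/n_i, so the layer transit time is t_i = b_i·n_i / q:
  layer 1 (silty sand): t_1 = 2.36 × 0.16 / 5.109 = 0.07391 d
  layer 2 (karst limestone): t_2 = 6.38 × 0.10 / 5.109 = 0.1249 d
  layer 3 (medium sand): t_3 = 11.7 × 0.20 / 5.109 = 0.4580 d
Total t = Σ t_i = 0.6568 days.

0.657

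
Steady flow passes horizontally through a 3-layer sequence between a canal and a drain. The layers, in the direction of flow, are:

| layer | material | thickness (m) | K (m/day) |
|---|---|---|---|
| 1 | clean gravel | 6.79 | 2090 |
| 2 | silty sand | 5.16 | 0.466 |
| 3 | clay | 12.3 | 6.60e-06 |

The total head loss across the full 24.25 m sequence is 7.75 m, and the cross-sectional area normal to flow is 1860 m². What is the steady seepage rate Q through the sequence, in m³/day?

0.00773

Flow is perpendicular to layering, so the layers act in series and the equivalent K is the thickness-weighted harmonic mean.
Total thickness L = 6.79 + 5.16 + 12.3 = 24.25 m.
Σ(b_i/K_i) = 6.79/2090 + 5.16/0.466 + 12.3/6.60e-06 = 1.864e+06 d.
K_eq = L / Σ(b_i/K_i) = 24.25 / 1.864e+06 = 1.301e-05 m/day.
Q = K_eq · A · (Δh/L) = 1.301e-05 × 1860 × (7.75/24.25) = 0.007735 m³/day.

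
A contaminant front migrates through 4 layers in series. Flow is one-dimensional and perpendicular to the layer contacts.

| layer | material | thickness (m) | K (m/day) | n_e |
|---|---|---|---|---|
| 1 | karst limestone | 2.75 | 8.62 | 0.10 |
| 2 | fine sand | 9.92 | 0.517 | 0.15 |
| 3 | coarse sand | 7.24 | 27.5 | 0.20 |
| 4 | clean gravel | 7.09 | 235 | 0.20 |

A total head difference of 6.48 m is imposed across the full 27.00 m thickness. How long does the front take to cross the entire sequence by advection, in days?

14.1

With flow normal to the layers, continuity requires the same specific discharge q through every layer.
Σ(b_i/K_i) = 2.75/8.62 + 9.92/0.517 + 7.24/27.5 + 7.09/235 = 19.80 d.
q = Δh / Σ(b_i/K_i) = 6.48 / 19.80 = 0.3273 m/day.
In each layer the seepage velocity is v_i = q/n_i, so the layer transit time is t_i = b_i·n_i / q:
  layer 1 (karst limestone): t_1 = 2.75 × 0.10 / 0.3273 = 0.8403 d
  layer 2 (fine sand): t_2 = 9.92 × 0.15 / 0.3273 = 4.547 d
  layer 3 (coarse sand): t_3 = 7.24 × 0.20 / 0.3273 = 4.424 d
  layer 4 (clean gravel): t_4 = 7.09 × 0.20 / 0.3273 = 4.333 d
Total t = Σ t_i = 14.14 days.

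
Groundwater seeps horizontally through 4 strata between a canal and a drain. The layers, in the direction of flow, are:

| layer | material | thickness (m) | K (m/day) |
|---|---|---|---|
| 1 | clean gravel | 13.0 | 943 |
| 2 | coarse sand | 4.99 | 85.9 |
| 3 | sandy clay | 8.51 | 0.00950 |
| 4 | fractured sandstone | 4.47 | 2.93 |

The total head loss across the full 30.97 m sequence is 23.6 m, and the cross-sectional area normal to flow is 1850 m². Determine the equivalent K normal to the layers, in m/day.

Flow is perpendicular to layering, so the layers act in series and the equivalent K is the thickness-weighted harmonic mean.
Total thickness L = 13.0 + 4.99 + 8.51 + 4.47 = 30.97 m.
Σ(b_i/K_i) = 13.0/943 + 4.99/85.9 + 8.51/0.00950 + 4.47/2.93 = 897.4 d.
K_eq = L / Σ(b_i/K_i) = 30.97 / 897.4 = 0.03451 m/day.

0.0345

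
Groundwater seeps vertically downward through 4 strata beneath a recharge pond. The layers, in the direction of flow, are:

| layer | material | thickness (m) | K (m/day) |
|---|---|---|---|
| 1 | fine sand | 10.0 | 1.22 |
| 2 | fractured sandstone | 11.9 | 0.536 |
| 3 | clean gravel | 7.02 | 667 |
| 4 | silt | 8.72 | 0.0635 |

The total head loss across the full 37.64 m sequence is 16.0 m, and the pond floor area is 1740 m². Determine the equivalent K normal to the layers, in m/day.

0.224

Flow is perpendicular to layering, so the layers act in series and the equivalent K is the thickness-weighted harmonic mean.
Total thickness L = 10.0 + 11.9 + 7.02 + 8.72 = 37.64 m.
Σ(b_i/K_i) = 10.0/1.22 + 11.9/0.536 + 7.02/667 + 8.72/0.0635 = 167.7 d.
K_eq = L / Σ(b_i/K_i) = 37.64 / 167.7 = 0.2244 m/day.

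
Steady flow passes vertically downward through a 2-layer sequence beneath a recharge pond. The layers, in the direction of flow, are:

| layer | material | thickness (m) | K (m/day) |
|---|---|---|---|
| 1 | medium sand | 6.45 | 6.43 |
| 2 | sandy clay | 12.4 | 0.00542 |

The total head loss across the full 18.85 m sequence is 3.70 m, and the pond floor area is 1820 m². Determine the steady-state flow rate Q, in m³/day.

2.94

Flow is perpendicular to layering, so the layers act in series and the equivalent K is the thickness-weighted harmonic mean.
Total thickness L = 6.45 + 12.4 = 18.85 m.
Σ(b_i/K_i) = 6.45/6.43 + 12.4/0.00542 = 2289 d.
K_eq = L / Σ(b_i/K_i) = 18.85 / 2289 = 0.008236 m/day.
Q = K_eq · A · (Δh/L) = 0.008236 × 1820 × (3.70/18.85) = 2.942 m³/day.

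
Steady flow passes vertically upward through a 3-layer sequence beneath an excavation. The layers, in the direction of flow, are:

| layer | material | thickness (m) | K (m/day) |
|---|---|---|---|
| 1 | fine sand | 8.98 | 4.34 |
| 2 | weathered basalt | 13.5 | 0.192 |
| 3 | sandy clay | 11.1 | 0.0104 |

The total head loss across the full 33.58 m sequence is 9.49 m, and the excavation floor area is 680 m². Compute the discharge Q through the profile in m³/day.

Flow is perpendicular to layering, so the layers act in series and the equivalent K is the thickness-weighted harmonic mean.
Total thickness L = 8.98 + 13.5 + 11.1 = 33.58 m.
Σ(b_i/K_i) = 8.98/4.34 + 13.5/0.192 + 11.1/0.0104 = 1140 d.
K_eq = L / Σ(b_i/K_i) = 33.58 / 1140 = 0.02946 m/day.
Q = K_eq · A · (Δh/L) = 0.02946 × 680 × (9.49/33.58) = 5.662 m³/day.

5.66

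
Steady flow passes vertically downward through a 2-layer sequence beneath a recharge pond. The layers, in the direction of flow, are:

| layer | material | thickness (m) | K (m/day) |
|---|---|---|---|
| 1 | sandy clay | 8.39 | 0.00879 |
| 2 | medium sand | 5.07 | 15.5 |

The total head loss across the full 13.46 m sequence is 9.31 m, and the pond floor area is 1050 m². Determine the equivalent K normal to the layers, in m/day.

Flow is perpendicular to layering, so the layers act in series and the equivalent K is the thickness-weighted harmonic mean.
Total thickness L = 8.39 + 5.07 = 13.46 m.
Σ(b_i/K_i) = 8.39/0.00879 + 5.07/15.5 = 954.8 d.
K_eq = L / Σ(b_i/K_i) = 13.46 / 954.8 = 0.01410 m/day.

0.0141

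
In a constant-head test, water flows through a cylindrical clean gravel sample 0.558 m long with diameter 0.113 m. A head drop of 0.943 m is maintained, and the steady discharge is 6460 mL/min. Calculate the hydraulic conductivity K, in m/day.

549

Cross-sectional area A = π·(d/2)² = π × (0.113/2)² = 0.01003 m².
Convert discharge: 6460 mL/min = 0.0001077 m³/s.
Darcy's law rearranged: K = Q·L / (A·Δh) = 0.0001077 × 0.558 / (0.01003 × 0.943) = 0.006353 m/s = 548.9 m/day.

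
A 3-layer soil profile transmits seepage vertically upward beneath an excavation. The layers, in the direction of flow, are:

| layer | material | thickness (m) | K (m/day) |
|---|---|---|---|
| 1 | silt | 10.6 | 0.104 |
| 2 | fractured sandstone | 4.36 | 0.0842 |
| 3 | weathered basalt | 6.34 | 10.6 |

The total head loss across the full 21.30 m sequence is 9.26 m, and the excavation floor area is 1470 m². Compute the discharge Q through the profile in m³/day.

88.2

Flow is perpendicular to layering, so the layers act in series and the equivalent K is the thickness-weighted harmonic mean.
Total thickness L = 10.6 + 4.36 + 6.34 = 21.30 m.
Σ(b_i/K_i) = 10.6/0.104 + 4.36/0.0842 + 6.34/10.6 = 154.3 d.
K_eq = L / Σ(b_i/K_i) = 21.30 / 154.3 = 0.1380 m/day.
Q = K_eq · A · (Δh/L) = 0.1380 × 1470 × (9.26/21.30) = 88.22 m³/day.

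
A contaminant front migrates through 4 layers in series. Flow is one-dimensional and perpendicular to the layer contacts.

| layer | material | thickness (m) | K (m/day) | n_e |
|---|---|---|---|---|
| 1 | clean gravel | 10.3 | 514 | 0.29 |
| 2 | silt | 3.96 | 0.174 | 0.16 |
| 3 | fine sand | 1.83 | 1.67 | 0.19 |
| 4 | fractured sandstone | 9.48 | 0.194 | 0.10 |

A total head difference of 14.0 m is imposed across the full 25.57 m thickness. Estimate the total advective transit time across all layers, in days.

With flow normal to the layers, continuity requires the same specific discharge q through every layer.
Σ(b_i/K_i) = 10.3/514 + 3.96/0.174 + 1.83/1.67 + 9.48/0.194 = 72.74 d.
q = Δh / Σ(b_i/K_i) = 14.0 / 72.74 = 0.1925 m/day.
In each layer the seepage velocity is v_i = q/n_i, so the layer transit time is t_i = b_i·n_i / q:
  layer 1 (clean gravel): t_1 = 10.3 × 0.29 / 0.1925 = 15.52 d
  layer 2 (silt): t_2 = 3.96 × 0.16 / 0.1925 = 3.292 d
  layer 3 (fine sand): t_3 = 1.83 × 0.19 / 0.1925 = 1.807 d
  layer 4 (fractured sandstone): t_4 = 9.48 × 0.10 / 0.1925 = 4.926 d
Total t = Σ t_i = 25.54 days.

25.5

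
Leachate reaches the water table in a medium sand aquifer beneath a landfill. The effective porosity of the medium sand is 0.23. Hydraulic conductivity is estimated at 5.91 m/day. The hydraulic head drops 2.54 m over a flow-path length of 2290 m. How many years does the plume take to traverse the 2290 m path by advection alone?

Hydraulic gradient i = Δh / L = 2.54 / 2290 = 0.001109.
Darcy flux q = K · i = 5.910 × 0.001109 = 0.006555 m/day.
Seepage velocity v = q / n_e = 0.006555 / 0.23 = 0.02850 m/day.
Travel time t = L / v = 2290 / 0.02850 = 80348 days = 220.0 years.

220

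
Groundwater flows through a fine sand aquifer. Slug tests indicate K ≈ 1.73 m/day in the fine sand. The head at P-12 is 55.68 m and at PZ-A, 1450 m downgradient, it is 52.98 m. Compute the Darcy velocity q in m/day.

Hydraulic gradient i = (55.68 − 52.98) / 1450 = 2.7 / 1450 = 0.001862.
Specific discharge q = K · i = 1.730 × 0.001862 = 0.003221 m/day.

0.00322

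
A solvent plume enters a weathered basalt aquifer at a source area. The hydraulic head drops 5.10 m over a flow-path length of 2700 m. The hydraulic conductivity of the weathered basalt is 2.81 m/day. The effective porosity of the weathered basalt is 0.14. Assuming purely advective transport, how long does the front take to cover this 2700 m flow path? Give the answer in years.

195

Hydraulic gradient i = Δh / L = 5.10 / 2700 = 0.001889.
Darcy flux q = K · i = 2.810 × 0.001889 = 0.005308 m/day.
Seepage velocity v = q / n_e = 0.005308 / 0.14 = 0.03791 m/day.
Travel time t = L / v = 2700 / 0.03791 = 71216 days = 195.0 years.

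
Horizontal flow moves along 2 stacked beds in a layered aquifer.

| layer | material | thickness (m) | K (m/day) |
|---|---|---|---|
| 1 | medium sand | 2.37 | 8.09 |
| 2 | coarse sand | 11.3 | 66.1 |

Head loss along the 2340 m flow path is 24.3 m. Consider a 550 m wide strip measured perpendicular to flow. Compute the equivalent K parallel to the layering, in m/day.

56.0

Flow is parallel to layering, so each bed carries its own Darcy discharge and the transmissivities add.
Σ(K_i·b_i) = 8.09×2.37 + 66.1×11.3 = 766.1 m²/day.
Total thickness b = 13.67 m, so K_eq = Σ(K_i·b_i)/b = 56.04 m/day.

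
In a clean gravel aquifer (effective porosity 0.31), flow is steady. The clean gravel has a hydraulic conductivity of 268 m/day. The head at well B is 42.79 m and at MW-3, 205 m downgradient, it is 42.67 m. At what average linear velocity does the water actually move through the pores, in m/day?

0.506

Hydraulic gradient i = (42.79 − 42.67) / 205 = 0.12 / 205 = 0.0005854.
Darcy flux q = K · i = 268.0 × 0.0005854 = 0.1569 m/day.
Seepage velocity v = q / n_e = 0.1569 / 0.31 = 0.5061 m/day.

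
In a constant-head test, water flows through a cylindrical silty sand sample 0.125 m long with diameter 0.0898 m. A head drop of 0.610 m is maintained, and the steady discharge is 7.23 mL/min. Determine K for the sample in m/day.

Cross-sectional area A = π·(d/2)² = π × (0.0898/2)² = 0.006333 m².
Convert discharge: 7.23 mL/min = 1.205e-07 m³/s.
Darcy's law rearranged: K = Q·L / (A·Δh) = 1.205e-07 × 0.125 / (0.006333 × 0.610) = 3.899e-06 m/s = 0.3369 m/day.

0.337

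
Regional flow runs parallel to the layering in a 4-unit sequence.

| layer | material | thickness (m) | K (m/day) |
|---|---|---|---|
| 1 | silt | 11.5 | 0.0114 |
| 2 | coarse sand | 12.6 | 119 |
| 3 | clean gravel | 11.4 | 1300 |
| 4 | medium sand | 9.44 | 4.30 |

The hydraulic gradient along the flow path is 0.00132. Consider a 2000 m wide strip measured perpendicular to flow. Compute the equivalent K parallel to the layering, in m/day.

Flow is parallel to layering, so each bed carries its own Darcy discharge and the transmissivities add.
Σ(K_i·b_i) = 0.0114×11.5 + 119×12.6 + 1300×11.4 + 4.30×9.44 = 16360 m²/day.
Total thickness b = 44.94 m, so K_eq = Σ(K_i·b_i)/b = 364.0 m/day.

364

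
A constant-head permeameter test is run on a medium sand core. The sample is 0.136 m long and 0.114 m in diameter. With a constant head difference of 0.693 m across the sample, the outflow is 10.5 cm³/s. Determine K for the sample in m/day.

17.4

Cross-sectional area A = π·(d/2)² = π × (0.114/2)² = 0.01021 m².
Convert discharge: 10.5 cm³/s = 1.050e-05 m³/s.
Darcy's law rearranged: K = Q·L / (A·Δh) = 1.050e-05 × 0.136 / (0.01021 × 0.693) = 0.0002019 m/s = 17.44 m/day.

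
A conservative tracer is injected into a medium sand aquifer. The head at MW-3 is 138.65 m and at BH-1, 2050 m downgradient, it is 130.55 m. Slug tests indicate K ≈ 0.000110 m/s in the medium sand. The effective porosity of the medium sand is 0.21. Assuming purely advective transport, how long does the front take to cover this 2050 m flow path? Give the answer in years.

31.4

Convert K: 0.000110 m/s × 86400 = 9.504 m/day.
Hydraulic gradient i = (138.65 − 130.55) / 2050 = 8.1 / 2050 = 0.003951.
Darcy flux q = K · i = 9.504 × 0.003951 = 0.03755 m/day.
Seepage velocity v = q / n_e = 0.03755 / 0.21 = 0.1788 m/day.
Travel time t = L / v = 2050 / 0.1788 = 11464 days = 31.39 years.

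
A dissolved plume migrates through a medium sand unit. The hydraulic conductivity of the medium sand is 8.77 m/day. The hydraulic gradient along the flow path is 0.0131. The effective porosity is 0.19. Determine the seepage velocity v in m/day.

0.605

Hydraulic gradient i = 0.0131.
Darcy flux q = K · i = 8.770 × 0.01310 = 0.1149 m/day.
Seepage velocity v = q / n_e = 0.1149 / 0.19 = 0.6047 m/day.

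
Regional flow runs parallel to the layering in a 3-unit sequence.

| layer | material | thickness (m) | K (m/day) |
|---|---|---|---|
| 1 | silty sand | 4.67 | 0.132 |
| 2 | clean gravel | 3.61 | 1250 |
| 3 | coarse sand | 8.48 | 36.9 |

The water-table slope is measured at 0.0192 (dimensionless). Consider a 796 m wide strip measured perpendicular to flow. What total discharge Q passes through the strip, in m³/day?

73800

Flow is parallel to layering, so each bed carries its own Darcy discharge and the transmissivities add.
Σ(K_i·b_i) = 0.132×4.67 + 1250×3.61 + 36.9×8.48 = 4826 m²/day.
Hydraulic gradient i = 0.0192.
Q = Σ(K_i·b_i) · W · i = 4826 × 796 × 0.01920 = 73757 m³/day.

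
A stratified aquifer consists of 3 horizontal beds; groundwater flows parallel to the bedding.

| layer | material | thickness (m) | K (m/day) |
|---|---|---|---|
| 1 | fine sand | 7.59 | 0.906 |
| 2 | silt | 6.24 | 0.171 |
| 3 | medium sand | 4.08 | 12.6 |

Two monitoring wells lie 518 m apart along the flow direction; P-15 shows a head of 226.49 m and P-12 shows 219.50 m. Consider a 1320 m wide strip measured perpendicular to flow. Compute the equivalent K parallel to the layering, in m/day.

3.31

Flow is parallel to layering, so each bed carries its own Darcy discharge and the transmissivities add.
Σ(K_i·b_i) = 0.906×7.59 + 0.171×6.24 + 12.6×4.08 = 59.35 m²/day.
Total thickness b = 17.91 m, so K_eq = Σ(K_i·b_i)/b = 3.314 m/day.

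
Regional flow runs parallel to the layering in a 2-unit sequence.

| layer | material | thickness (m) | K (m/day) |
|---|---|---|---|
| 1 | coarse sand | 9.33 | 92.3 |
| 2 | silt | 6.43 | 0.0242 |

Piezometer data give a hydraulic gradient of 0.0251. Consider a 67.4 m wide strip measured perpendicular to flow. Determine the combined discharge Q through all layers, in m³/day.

Flow is parallel to layering, so each bed carries its own Darcy discharge and the transmissivities add.
Σ(K_i·b_i) = 92.3×9.33 + 0.0242×6.43 = 861.3 m²/day.
Hydraulic gradient i = 0.0251.
Q = Σ(K_i·b_i) · W · i = 861.3 × 67.4 × 0.02510 = 1457 m³/day.

1460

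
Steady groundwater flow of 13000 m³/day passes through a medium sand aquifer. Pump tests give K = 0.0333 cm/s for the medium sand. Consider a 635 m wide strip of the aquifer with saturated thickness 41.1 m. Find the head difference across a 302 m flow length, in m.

5.23

Convert K: 0.0333 cm/s × 864 = 28.77 m/day.
Cross-sectional area A = 635 × 41.1 = 26098 m².
From Q = K·A·i, i = Q / (K·A) = 13000 / (28.77 × 26098) = 0.01731.
Head loss Δh = i · L = 0.01731 × 302 = 5.228 m.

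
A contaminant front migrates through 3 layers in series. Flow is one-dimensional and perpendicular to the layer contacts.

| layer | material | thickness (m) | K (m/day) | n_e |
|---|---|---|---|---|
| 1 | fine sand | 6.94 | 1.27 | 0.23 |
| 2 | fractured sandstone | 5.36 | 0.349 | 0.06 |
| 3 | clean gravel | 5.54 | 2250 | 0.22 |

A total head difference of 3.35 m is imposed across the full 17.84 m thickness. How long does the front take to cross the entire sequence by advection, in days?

With flow normal to the layers, continuity requires the same specific discharge q through every layer.
Σ(b_i/K_i) = 6.94/1.27 + 5.36/0.349 + 5.54/2250 = 20.83 d.
q = Δh / Σ(b_i/K_i) = 3.35 / 20.83 = 0.1609 m/day.
In each layer the seepage velocity is v_i = q/n_i, so the layer transit time is t_i = b_i·n_i / q:
  layer 1 (fine sand): t_1 = 6.94 × 0.23 / 0.1609 = 9.923 d
  layer 2 (fractured sandstone): t_2 = 5.36 × 0.06 / 0.1609 = 1.999 d
  layer 3 (clean gravel): t_3 = 5.54 × 0.22 / 0.1609 = 7.577 d
Total t = Σ t_i = 19.50 days.

19.5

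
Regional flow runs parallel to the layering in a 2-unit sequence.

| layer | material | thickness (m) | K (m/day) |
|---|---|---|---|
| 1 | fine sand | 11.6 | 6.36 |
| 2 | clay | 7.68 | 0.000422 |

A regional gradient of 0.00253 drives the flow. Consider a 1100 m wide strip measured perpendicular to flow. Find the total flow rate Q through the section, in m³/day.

205

Flow is parallel to layering, so each bed carries its own Darcy discharge and the transmissivities add.
Σ(K_i·b_i) = 6.36×11.6 + 0.000422×7.68 = 73.78 m²/day.
Hydraulic gradient i = 0.00253.
Q = Σ(K_i·b_i) · W · i = 73.78 × 1100 × 0.002530 = 205.3 m³/day.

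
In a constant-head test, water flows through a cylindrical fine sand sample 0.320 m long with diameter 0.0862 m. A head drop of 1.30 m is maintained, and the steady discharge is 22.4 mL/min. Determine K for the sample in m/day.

1.36

Cross-sectional area A = π·(d/2)² = π × (0.0862/2)² = 0.005836 m².
Convert discharge: 22.4 mL/min = 3.733e-07 m³/s.
Darcy's law rearranged: K = Q·L / (A·Δh) = 3.733e-07 × 0.320 / (0.005836 × 1.30) = 1.575e-05 m/s = 1.361 m/day.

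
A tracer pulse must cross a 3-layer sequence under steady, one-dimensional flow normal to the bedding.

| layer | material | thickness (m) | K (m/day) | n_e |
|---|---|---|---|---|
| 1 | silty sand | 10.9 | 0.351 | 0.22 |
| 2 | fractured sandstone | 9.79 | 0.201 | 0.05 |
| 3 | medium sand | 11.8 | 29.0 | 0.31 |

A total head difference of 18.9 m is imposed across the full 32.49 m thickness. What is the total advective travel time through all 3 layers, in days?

27.8

With flow normal to the layers, continuity requires the same specific discharge q through every layer.
Σ(b_i/K_i) = 10.9/0.351 + 9.79/0.201 + 11.8/29.0 = 80.17 d.
q = Δh / Σ(b_i/K_i) = 18.9 / 80.17 = 0.2358 m/day.
In each layer the seepage velocity is v_i = q/n_i, so the layer transit time is t_i = b_i·n_i / q:
  layer 1 (silty sand): t_1 = 10.9 × 0.22 / 0.2358 = 10.17 d
  layer 2 (fractured sandstone): t_2 = 9.79 × 0.05 / 0.2358 = 2.076 d
  layer 3 (medium sand): t_3 = 11.8 × 0.31 / 0.2358 = 15.52 d
Total t = Σ t_i = 27.76 days.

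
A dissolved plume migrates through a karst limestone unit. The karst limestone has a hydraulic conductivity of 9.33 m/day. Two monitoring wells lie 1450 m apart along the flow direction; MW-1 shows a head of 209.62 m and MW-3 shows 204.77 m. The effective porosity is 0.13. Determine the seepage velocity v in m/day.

Hydraulic gradient i = (209.62 − 204.77) / 1450 = 4.85 / 1450 = 0.003345.
Darcy flux q = K · i = 9.330 × 0.003345 = 0.03121 m/day.
Seepage velocity v = q / n_e = 0.03121 / 0.13 = 0.2401 m/day.

0.240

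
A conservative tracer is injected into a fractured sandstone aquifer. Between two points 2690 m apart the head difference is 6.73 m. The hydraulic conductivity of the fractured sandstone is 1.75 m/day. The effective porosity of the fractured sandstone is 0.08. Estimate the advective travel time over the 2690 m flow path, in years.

135

Hydraulic gradient i = Δh / L = 6.73 / 2690 = 0.002502.
Darcy flux q = K · i = 1.750 × 0.002502 = 0.004378 m/day.
Seepage velocity v = q / n_e = 0.004378 / 0.08 = 0.05473 m/day.
Travel time t = L / v = 2690 / 0.05473 = 49152 days = 134.6 years.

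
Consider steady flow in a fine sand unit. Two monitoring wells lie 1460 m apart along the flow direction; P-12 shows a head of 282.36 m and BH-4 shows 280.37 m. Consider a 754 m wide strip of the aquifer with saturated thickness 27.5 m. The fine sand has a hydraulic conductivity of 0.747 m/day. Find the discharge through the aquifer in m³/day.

Cross-sectional area A = 754 × 27.5 = 20735 m².
Hydraulic gradient i = (282.36 − 280.37) / 1460 = 1.99 / 1460 = 0.001363.
Darcy's law: Q = K · A · i = 0.7470 × 20735 × 0.001363 = 21.11 m³/day.

21.1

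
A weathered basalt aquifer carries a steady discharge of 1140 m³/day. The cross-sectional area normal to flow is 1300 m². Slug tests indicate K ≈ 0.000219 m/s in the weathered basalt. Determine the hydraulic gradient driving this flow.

0.0463

Convert K: 0.000219 m/s × 86400 = 18.92 m/day.
From Q = K·A·i, i = Q / (K·A) = 1140 / (18.92 × 1300) = 0.04635.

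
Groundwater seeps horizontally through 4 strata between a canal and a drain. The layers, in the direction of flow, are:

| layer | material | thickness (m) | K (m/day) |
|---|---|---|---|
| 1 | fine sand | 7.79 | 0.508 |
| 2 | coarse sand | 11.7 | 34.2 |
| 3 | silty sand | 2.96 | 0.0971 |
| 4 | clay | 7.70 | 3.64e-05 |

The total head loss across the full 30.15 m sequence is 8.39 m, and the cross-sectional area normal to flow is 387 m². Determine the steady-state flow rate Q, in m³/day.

Flow is perpendicular to layering, so the layers act in series and the equivalent K is the thickness-weighted harmonic mean.
Total thickness L = 7.79 + 11.7 + 2.96 + 7.70 = 30.15 m.
Σ(b_i/K_i) = 7.79/0.508 + 11.7/34.2 + 2.96/0.0971 + 7.70/3.64e-05 = 2.116e+05 d.
K_eq = L / Σ(b_i/K_i) = 30.15 / 2.116e+05 = 0.0001425 m/day.
Q = K_eq · A · (Δh/L) = 0.0001425 × 387 × (8.39/30.15) = 0.01535 m³/day.

0.0153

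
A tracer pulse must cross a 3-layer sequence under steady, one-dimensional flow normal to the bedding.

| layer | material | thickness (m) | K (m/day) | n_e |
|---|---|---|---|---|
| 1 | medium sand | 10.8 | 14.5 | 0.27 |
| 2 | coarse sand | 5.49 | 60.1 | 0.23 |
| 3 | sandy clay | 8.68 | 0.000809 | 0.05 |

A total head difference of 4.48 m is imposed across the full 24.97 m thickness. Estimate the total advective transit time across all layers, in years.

30.2

With flow normal to the layers, continuity requires the same specific discharge q through every layer.
Σ(b_i/K_i) = 10.8/14.5 + 5.49/60.1 + 8.68/0.000809 = 10730 d.
q = Δh / Σ(b_i/K_i) = 4.48 / 10730 = 0.0004175 m/day.
In each layer the seepage velocity is v_i = q/n_i, so the layer transit time is t_i = b_i·n_i / q:
  layer 1 (medium sand): t_1 = 10.8 × 0.27 / 0.0004175 = 6984 d
  layer 2 (coarse sand): t_2 = 5.49 × 0.23 / 0.0004175 = 3024 d
  layer 3 (sandy clay): t_3 = 8.68 × 0.05 / 0.0004175 = 1039 d
Total t = Σ t_i = 11048 days = 30.25 years.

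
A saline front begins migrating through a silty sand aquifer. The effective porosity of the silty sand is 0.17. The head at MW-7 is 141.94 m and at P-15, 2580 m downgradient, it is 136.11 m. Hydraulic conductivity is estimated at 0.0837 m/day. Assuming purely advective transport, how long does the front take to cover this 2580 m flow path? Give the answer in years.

Hydraulic gradient i = (141.94 − 136.11) / 2580 = 5.83 / 2580 = 0.002260.
Darcy flux q = K · i = 0.08370 × 0.002260 = 0.0001891 m/day.
Seepage velocity v = q / n_e = 0.0001891 / 0.17 = 0.001113 m/day.
Travel time t = L / v = 2580 / 0.001113 = 2.319e+06 days = 6349 years.

6350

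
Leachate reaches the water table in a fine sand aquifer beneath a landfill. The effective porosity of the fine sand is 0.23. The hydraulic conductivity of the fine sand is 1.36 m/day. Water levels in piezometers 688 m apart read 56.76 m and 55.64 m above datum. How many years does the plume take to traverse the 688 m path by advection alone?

196

Hydraulic gradient i = (56.76 − 55.64) / 688 = 1.12 / 688 = 0.001628.
Darcy flux q = K · i = 1.360 × 0.001628 = 0.002214 m/day.
Seepage velocity v = q / n_e = 0.002214 / 0.23 = 0.009626 m/day.
Travel time t = L / v = 688 / 0.009626 = 71474 days = 195.7 years.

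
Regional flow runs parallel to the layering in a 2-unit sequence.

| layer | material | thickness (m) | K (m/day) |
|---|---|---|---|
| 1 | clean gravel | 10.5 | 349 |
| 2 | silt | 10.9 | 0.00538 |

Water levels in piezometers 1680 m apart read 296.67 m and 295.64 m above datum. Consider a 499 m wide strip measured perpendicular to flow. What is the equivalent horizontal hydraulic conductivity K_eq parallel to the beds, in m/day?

171

Flow is parallel to layering, so each bed carries its own Darcy discharge and the transmissivities add.
Σ(K_i·b_i) = 349×10.5 + 0.00538×10.9 = 3665 m²/day.
Total thickness b = 21.40 m, so K_eq = Σ(K_i·b_i)/b = 171.2 m/day.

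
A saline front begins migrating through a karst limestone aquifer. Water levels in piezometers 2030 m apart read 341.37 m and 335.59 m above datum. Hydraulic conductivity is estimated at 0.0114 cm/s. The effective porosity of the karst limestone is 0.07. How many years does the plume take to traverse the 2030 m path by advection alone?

13.9

Convert K: 0.0114 cm/s × 864 = 9.850 m/day.
Hydraulic gradient i = (341.37 − 335.59) / 2030 = 5.78 / 2030 = 0.002847.
Darcy flux q = K · i = 9.850 × 0.002847 = 0.02804 m/day.
Seepage velocity v = q / n_e = 0.02804 / 0.07 = 0.4006 m/day.
Travel time t = L / v = 2030 / 0.4006 = 5067 days = 13.87 years.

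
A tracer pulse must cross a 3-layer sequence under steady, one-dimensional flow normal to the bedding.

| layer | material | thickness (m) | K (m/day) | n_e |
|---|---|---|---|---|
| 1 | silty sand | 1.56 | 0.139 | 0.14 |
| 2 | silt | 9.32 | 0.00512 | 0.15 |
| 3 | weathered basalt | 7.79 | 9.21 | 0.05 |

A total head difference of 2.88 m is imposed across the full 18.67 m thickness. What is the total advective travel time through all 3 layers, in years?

With flow normal to the layers, continuity requires the same specific discharge q through every layer.
Σ(b_i/K_i) = 1.56/0.139 + 9.32/0.00512 + 7.79/9.21 = 1832 d.
q = Δh / Σ(b_i/K_i) = 2.88 / 1832 = 0.001572 m/day.
In each layer the seepage velocity is v_i = q/n_i, so the layer transit time is t_i = b_i·n_i / q:
  layer 1 (silty sand): t_1 = 1.56 × 0.14 / 0.001572 = 139.0 d
  layer 2 (silt): t_2 = 9.32 × 0.15 / 0.001572 = 889.5 d
  layer 3 (weathered basalt): t_3 = 7.79 × 0.05 / 0.001572 = 247.8 d
Total t = Σ t_i = 1276 days = 3.494 years.

3.49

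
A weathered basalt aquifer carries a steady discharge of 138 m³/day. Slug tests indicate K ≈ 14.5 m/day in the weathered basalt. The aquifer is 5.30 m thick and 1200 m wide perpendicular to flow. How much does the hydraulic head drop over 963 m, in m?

1.44

Cross-sectional area A = 1200 × 5.30 = 6360 m².
From Q = K·A·i, i = Q / (K·A) = 138 / (14.50 × 6360) = 0.001496.
Head loss Δh = i · L = 0.001496 × 963 = 1.441 m.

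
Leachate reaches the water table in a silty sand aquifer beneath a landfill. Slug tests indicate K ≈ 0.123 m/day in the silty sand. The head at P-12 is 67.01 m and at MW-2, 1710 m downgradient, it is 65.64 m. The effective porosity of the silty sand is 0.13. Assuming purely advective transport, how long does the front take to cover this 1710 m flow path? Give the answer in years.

Hydraulic gradient i = (67.01 − 65.64) / 1710 = 1.37 / 1710 = 0.0008012.
Darcy flux q = K · i = 0.1230 × 0.0008012 = 9.854e-05 m/day.
Seepage velocity v = q / n_e = 9.854e-05 / 0.13 = 0.0007580 m/day.
Travel time t = L / v = 1710 / 0.0007580 = 2.256e+06 days = 6176 years.

6180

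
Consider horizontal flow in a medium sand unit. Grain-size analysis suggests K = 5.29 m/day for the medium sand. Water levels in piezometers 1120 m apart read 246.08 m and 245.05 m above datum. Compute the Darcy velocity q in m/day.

Hydraulic gradient i = (246.08 − 245.05) / 1120 = 1.03 / 1120 = 0.0009196.
Specific discharge q = K · i = 5.290 × 0.0009196 = 0.004865 m/day.

0.00486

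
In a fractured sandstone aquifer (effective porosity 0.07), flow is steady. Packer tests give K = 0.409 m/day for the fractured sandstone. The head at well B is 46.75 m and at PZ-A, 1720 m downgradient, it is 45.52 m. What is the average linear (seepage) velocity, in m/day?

0.00418

Hydraulic gradient i = (46.75 − 45.52) / 1720 = 1.23 / 1720 = 0.0007151.
Darcy flux q = K · i = 0.4090 × 0.0007151 = 0.0002925 m/day.
Seepage velocity v = q / n_e = 0.0002925 / 0.07 = 0.004178 m/day.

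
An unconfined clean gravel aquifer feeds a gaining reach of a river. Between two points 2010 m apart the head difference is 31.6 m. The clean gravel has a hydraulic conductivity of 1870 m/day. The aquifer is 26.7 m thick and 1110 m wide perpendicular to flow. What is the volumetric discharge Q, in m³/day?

871000

Cross-sectional area A = 1110 × 26.7 = 29637 m².
Hydraulic gradient i = Δh / L = 31.6 / 2010 = 0.01572.
Darcy's law: Q = K · A · i = 1870 × 29637 × 0.01572 = 8.713e+05 m³/day.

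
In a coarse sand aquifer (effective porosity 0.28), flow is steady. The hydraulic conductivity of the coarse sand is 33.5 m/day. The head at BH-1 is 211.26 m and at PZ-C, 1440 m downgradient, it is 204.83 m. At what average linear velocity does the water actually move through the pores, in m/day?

0.534

Hydraulic gradient i = (211.26 − 204.83) / 1440 = 6.43 / 1440 = 0.004465.
Darcy flux q = K · i = 33.50 × 0.004465 = 0.1496 m/day.
Seepage velocity v = q / n_e = 0.1496 / 0.28 = 0.5342 m/day.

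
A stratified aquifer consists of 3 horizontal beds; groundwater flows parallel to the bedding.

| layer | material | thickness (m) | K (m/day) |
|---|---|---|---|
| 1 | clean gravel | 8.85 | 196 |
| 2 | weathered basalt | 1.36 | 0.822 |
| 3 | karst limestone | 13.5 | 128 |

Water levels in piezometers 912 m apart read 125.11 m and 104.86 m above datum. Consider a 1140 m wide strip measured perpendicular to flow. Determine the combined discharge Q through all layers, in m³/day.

87700

Flow is parallel to layering, so each bed carries its own Darcy discharge and the transmissivities add.
Σ(K_i·b_i) = 196×8.85 + 0.822×1.36 + 128×13.5 = 3464 m²/day.
Hydraulic gradient i = (125.11 − 104.86) / 912 = 20.25 / 912 = 0.02220.
Q = Σ(K_i·b_i) · W · i = 3464 × 1140 × 0.02220 = 87675 m³/day.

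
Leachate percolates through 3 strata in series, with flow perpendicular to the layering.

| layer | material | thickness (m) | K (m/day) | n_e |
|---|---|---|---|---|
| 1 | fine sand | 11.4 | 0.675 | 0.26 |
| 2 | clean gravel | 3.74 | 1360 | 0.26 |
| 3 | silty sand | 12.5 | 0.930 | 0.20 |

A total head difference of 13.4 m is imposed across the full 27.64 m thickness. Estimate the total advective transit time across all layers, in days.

14.6

With flow normal to the layers, continuity requires the same specific discharge q through every layer.
Σ(b_i/K_i) = 11.4/0.675 + 3.74/1360 + 12.5/0.930 = 30.33 d.
q = Δh / Σ(b_i/K_i) = 13.4 / 30.33 = 0.4418 m/day.
In each layer the seepage velocity is v_i = q/n_i, so the layer transit time is t_i = b_i·n_i / q:
  layer 1 (fine sand): t_1 = 11.4 × 0.26 / 0.4418 = 6.709 d
  layer 2 (clean gravel): t_2 = 3.74 × 0.26 / 0.4418 = 2.201 d
  layer 3 (silty sand): t_3 = 12.5 × 0.20 / 0.4418 = 5.659 d
Total t = Σ t_i = 14.57 days.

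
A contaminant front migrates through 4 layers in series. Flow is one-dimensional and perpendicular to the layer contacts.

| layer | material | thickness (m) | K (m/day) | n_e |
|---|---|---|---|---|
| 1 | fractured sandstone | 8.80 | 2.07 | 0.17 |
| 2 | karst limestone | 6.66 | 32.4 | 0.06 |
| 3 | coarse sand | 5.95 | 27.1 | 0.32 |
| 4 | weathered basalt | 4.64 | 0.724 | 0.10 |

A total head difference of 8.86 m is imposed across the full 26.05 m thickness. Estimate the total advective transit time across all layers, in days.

5.33

With flow normal to the layers, continuity requires the same specific discharge q through every layer.
Σ(b_i/K_i) = 8.80/2.07 + 6.66/32.4 + 5.95/27.1 + 4.64/0.724 = 11.09 d.
q = Δh / Σ(b_i/K_i) = 8.86 / 11.09 = 0.7993 m/day.
In each layer the seepage velocity is v_i = q/n_i, so the layer transit time is t_i = b_i·n_i / q:
  layer 1 (fractured sandstone): t_1 = 8.80 × 0.17 / 0.7993 = 1.872 d
  layer 2 (karst limestone): t_2 = 6.66 × 0.06 / 0.7993 = 0.5000 d
  layer 3 (coarse sand): t_3 = 5.95 × 0.32 / 0.7993 = 2.382 d
  layer 4 (weathered basalt): t_4 = 4.64 × 0.10 / 0.7993 = 0.5805 d
Total t = Σ t_i = 5.334 days.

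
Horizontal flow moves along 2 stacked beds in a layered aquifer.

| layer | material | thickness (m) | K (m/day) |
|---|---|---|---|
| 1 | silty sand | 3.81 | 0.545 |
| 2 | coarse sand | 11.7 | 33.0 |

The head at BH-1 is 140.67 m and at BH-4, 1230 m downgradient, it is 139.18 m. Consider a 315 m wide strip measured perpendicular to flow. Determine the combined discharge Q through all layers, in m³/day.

148

Flow is parallel to layering, so each bed carries its own Darcy discharge and the transmissivities add.
Σ(K_i·b_i) = 0.545×3.81 + 33.0×11.7 = 388.2 m²/day.
Hydraulic gradient i = (140.67 − 139.18) / 1230 = 1.49 / 1230 = 0.001211.
Q = Σ(K_i·b_i) · W · i = 388.2 × 315 × 0.001211 = 148.1 m³/day.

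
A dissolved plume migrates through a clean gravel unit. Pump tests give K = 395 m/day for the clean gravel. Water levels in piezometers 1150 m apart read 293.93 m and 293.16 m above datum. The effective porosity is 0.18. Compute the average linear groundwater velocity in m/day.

Hydraulic gradient i = (293.93 − 293.16) / 1150 = 0.77 / 1150 = 0.0006696.
Darcy flux q = K · i = 395.0 × 0.0006696 = 0.2645 m/day.
Seepage velocity v = q / n_e = 0.2645 / 0.18 = 1.469 m/day.

1.47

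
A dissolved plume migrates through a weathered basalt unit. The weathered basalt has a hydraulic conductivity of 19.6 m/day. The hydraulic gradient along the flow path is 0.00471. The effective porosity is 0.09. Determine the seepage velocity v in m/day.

Hydraulic gradient i = 0.00471.
Darcy flux q = K · i = 19.60 × 0.004710 = 0.09232 m/day.
Seepage velocity v = q / n_e = 0.09232 / 0.09 = 1.026 m/day.

1.03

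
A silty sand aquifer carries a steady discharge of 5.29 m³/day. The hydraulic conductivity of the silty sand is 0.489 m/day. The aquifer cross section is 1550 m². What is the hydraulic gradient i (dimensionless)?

0.00698

From Q = K·A·i, i = Q / (K·A) = 5.29 / (0.4890 × 1550) = 0.006979.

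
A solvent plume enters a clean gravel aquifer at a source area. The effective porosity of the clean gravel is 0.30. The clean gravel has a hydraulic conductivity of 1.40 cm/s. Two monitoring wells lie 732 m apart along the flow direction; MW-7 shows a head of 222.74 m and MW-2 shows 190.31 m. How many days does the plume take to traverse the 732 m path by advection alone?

Convert K: 1.40 cm/s × 864 = 1210 m/day.
Hydraulic gradient i = (222.74 − 190.31) / 732 = 32.43 / 732 = 0.04430.
Darcy flux q = K · i = 1210 × 0.04430 = 53.59 m/day.
Seepage velocity v = q / n_e = 53.59 / 0.30 = 178.6 m/day.
Travel time t = L / v = 732 / 178.6 = 4.098 days.

4.10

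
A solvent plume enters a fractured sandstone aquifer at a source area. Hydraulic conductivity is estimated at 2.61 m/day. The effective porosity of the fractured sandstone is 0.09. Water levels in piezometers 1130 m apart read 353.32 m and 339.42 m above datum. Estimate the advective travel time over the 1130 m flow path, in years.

Hydraulic gradient i = (353.32 − 339.42) / 1130 = 13.9 / 1130 = 0.01230.
Darcy flux q = K · i = 2.610 × 0.01230 = 0.03211 m/day.
Seepage velocity v = q / n_e = 0.03211 / 0.09 = 0.3567 m/day.
Travel time t = L / v = 1130 / 0.3567 = 3168 days = 8.673 years.

8.67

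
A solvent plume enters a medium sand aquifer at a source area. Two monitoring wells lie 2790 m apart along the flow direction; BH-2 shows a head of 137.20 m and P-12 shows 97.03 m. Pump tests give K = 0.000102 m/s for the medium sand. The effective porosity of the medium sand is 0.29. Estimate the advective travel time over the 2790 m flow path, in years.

17.5

Convert K: 0.000102 m/s × 86400 = 8.813 m/day.
Hydraulic gradient i = (137.20 − 97.03) / 2790 = 40.17 / 2790 = 0.01440.
Darcy flux q = K · i = 8.813 × 0.01440 = 0.1269 m/day.
Seepage velocity v = q / n_e = 0.1269 / 0.29 = 0.4375 m/day.
Travel time t = L / v = 2790 / 0.4375 = 6377 days = 17.46 years.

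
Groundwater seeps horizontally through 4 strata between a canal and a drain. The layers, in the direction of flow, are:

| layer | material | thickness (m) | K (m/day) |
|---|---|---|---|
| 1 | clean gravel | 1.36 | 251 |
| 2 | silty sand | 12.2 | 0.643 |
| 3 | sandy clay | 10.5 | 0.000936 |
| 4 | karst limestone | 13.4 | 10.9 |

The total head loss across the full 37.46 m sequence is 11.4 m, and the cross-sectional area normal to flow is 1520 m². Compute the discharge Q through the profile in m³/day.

Flow is perpendicular to layering, so the layers act in series and the equivalent K is the thickness-weighted harmonic mean.
Total thickness L = 1.36 + 12.2 + 10.5 + 13.4 = 37.46 m.
Σ(b_i/K_i) = 1.36/251 + 12.2/0.643 + 10.5/0.000936 + 13.4/10.9 = 11238 d.
K_eq = L / Σ(b_i/K_i) = 37.46 / 11238 = 0.003333 m/day.
Q = K_eq · A · (Δh/L) = 0.003333 × 1520 × (11.4/37.46) = 1.542 m³/day.

1.54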